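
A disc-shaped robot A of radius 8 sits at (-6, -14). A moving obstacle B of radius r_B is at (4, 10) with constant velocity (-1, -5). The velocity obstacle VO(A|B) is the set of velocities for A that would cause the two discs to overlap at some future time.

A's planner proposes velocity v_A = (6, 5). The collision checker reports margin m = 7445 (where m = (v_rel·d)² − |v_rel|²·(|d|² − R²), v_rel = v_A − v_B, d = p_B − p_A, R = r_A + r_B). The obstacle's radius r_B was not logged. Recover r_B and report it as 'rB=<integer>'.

m = 7445
d = (10, 24);  v_rel = (7, 10),  |v_rel|² = 149
v_rel×d = (7)·(24) − (10)·(10) = 68
since m = R²·149 − 68²:  R² = (4624 + 7445) / 149 = 81
R = √81 = 9  ⇒  r_B = 9 − 8 = 1

rB=1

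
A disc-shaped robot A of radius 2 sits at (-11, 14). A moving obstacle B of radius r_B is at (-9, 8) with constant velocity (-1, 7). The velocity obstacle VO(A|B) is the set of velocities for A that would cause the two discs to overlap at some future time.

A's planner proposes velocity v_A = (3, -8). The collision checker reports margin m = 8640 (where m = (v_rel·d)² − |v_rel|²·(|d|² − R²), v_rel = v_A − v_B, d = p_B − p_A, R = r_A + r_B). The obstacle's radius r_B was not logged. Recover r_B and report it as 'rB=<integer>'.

m = 8640
d = (2, -6);  v_rel = (4, -15),  |v_rel|² = 241
v_rel×d = (4)·(-6) − (-15)·(2) = 6
since m = R²·241 − 6²:  R² = (36 + 8640) / 241 = 36
R = √36 = 6  ⇒  r_B = 6 − 2 = 4

rB=4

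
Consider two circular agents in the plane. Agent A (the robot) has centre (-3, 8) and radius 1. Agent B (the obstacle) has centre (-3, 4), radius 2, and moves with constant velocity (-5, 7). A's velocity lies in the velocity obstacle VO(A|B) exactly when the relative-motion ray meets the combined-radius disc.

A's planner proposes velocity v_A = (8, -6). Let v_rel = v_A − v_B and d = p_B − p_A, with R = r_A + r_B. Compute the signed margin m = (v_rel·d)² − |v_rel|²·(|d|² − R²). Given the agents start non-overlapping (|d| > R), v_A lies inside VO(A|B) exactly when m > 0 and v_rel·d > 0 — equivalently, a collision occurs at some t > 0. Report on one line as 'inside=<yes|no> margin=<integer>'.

d = (0, -4),  |d|² = 16;  R = 1+2 = 3,  c = 16−3² = 7
v_rel = (13, -13),  |v_rel|² = 338;  v_rel·d = (13)·(0) + (-13)·(-4) = 52
338·t² − 104·t + 7 = 0  ⇒  m = 52² − 338·7 = 338
m = 338 > 0,  v_rel·d = 52 > 0  ⇒  inside

inside=yes margin=338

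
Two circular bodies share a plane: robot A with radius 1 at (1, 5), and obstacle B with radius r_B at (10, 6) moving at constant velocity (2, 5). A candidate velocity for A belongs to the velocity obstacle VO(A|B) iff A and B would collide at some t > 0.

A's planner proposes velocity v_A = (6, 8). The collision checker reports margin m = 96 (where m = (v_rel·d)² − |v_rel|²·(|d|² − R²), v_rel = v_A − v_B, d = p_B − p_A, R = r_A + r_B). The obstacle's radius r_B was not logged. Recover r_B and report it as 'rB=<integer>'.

m = 96
d = (9, 1);  v_rel = (4, 3),  |v_rel|² = 25
v_rel×d = (4)·(1) − (3)·(9) = -23
since m = R²·25 − (-23)²:  R² = (529 + 96) / 25 = 25
R = √25 = 5  ⇒  r_B = 5 − 1 = 4

rB=4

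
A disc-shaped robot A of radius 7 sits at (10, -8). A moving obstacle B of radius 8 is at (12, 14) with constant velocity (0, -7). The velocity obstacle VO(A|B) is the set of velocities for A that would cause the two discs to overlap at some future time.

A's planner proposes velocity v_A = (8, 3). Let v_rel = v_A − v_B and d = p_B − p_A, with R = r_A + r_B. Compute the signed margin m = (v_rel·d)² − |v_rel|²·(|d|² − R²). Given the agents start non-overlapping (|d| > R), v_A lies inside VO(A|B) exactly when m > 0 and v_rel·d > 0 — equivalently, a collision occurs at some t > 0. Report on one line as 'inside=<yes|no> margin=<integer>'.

d = (2, 22),  |d|² = 488;  R = 7+8 = 15,  c = 488−15² = 263
v_rel = (8, 10),  |v_rel|² = 164;  v_rel·d = (8)·(2) + (10)·(22) = 236
164·t² − 472·t + 263 = 0  ⇒  m = 236² − 164·263 = 12564
m = 12564 > 0,  v_rel·d = 236 > 0  ⇒  inside

inside=yes margin=12564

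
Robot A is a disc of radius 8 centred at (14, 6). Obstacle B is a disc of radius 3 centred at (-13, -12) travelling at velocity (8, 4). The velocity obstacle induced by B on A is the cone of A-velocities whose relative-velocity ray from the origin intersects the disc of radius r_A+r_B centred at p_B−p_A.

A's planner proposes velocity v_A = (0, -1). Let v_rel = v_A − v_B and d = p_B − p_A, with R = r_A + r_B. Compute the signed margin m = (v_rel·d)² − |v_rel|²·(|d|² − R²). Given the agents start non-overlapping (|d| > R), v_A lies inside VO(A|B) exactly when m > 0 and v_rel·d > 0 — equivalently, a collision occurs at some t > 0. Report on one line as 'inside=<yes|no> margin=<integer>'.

d = (-27, -18),  |d|² = 1053;  R = 8+3 = 11,  c = 1053−11² = 932
v_rel = (-8, -5),  |v_rel|² = 89;  v_rel·d = (-8)·(-27) + (-5)·(-18) = 306
89·t² − 612·t + 932 = 0  ⇒  m = 306² − 89·932 = 10688
m = 10688 > 0,  v_rel·d = 306 > 0  ⇒  inside

inside=yes margin=10688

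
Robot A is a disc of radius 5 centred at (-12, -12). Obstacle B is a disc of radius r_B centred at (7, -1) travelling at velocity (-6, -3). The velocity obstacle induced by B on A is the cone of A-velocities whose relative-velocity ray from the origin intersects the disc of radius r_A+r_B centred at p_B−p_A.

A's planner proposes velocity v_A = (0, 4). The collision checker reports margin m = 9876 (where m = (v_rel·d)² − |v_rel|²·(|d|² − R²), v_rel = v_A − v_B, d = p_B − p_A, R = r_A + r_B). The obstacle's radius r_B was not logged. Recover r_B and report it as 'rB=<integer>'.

m = 9876
d = (19, 11);  v_rel = (6, 7),  |v_rel|² = 85
v_rel×d = (6)·(11) − (7)·(19) = -67
since m = R²·85 − (-67)²:  R² = (4489 + 9876) / 85 = 169
R = √169 = 13  ⇒  r_B = 13 − 5 = 8

rB=8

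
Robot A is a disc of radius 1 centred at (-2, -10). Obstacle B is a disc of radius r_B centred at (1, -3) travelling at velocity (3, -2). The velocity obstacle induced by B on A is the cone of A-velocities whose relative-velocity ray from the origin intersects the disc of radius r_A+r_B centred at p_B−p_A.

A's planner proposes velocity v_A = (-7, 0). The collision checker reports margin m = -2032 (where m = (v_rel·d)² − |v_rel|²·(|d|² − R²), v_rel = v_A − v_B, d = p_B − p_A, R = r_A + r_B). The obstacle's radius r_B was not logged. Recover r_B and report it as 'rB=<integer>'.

m = -2032
d = (3, 7);  v_rel = (-10, 2),  |v_rel|² = 104
v_rel×d = (-10)·(7) − (2)·(3) = -76
since m = R²·104 − (-76)²:  R² = (5776 + -2032) / 104 = 36
R = √36 = 6  ⇒  r_B = 6 − 1 = 5

rB=5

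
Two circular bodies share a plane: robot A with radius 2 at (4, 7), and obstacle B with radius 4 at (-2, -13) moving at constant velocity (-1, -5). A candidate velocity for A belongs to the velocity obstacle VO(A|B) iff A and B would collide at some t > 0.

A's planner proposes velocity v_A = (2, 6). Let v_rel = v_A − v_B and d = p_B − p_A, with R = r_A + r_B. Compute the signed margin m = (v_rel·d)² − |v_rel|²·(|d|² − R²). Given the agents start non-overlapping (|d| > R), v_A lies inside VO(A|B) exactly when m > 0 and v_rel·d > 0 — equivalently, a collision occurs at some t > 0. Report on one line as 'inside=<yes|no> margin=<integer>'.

d = (-6, -20),  |d|² = 436;  R = 2+4 = 6,  c = 436−6² = 400
v_rel = (3, 11),  |v_rel|² = 130;  v_rel·d = (3)·(-6) + (11)·(-20) = -238
130·t² + 476·t + 400 = 0  ⇒  m = (-238)² − 130·400 = 4644
m = 4644 > 0,  v_rel·d = -238 < 0  ⇒  outside

inside=no margin=4644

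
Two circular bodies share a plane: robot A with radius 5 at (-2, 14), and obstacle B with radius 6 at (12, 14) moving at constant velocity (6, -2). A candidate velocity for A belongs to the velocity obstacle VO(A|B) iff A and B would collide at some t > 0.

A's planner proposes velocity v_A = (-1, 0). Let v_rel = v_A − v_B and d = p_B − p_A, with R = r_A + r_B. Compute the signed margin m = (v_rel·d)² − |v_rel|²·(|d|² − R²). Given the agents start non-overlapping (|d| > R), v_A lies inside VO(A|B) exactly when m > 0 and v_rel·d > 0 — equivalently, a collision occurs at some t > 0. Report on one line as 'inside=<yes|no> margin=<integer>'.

d = (14, 0),  |d|² = 196;  R = 5+6 = 11,  c = 196−11² = 75
v_rel = (-7, 2),  |v_rel|² = 53;  v_rel·d = (-7)·(14) + (2)·(0) = -98
53·t² + 196·t + 75 = 0  ⇒  m = (-98)² − 53·75 = 5629
m = 5629 > 0,  v_rel·d = -98 < 0  ⇒  outside

inside=no margin=5629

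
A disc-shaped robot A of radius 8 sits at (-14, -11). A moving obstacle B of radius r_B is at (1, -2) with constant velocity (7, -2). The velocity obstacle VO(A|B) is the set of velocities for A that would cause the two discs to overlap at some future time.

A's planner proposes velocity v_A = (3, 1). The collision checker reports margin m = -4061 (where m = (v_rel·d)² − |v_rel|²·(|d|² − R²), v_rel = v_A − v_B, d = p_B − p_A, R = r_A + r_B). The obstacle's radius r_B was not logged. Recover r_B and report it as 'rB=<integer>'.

m = -4061
d = (15, 9);  v_rel = (-4, 3),  |v_rel|² = 25
v_rel×d = (-4)·(9) − (3)·(15) = -81
since m = R²·25 − (-81)²:  R² = (6561 + -4061) / 25 = 100
R = √100 = 10  ⇒  r_B = 10 − 8 = 2

rB=2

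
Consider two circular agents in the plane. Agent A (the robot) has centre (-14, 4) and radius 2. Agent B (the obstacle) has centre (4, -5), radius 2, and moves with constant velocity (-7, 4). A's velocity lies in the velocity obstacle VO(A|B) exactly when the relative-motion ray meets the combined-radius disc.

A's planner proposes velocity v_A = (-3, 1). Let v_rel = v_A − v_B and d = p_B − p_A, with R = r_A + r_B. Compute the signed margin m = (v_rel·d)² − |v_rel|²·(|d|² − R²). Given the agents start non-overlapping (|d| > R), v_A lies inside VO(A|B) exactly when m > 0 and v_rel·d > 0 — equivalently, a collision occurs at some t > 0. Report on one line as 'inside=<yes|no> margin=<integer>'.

d = (18, -9),  |d|² = 405;  R = 2+2 = 4,  c = 405−4² = 389
v_rel = (4, -3),  |v_rel|² = 25;  v_rel·d = (4)·(18) + (-3)·(-9) = 99
25·t² − 198·t + 389 = 0  ⇒  m = 99² − 25·389 = 76
m = 76 > 0,  v_rel·d = 99 > 0  ⇒  inside

inside=yes margin=76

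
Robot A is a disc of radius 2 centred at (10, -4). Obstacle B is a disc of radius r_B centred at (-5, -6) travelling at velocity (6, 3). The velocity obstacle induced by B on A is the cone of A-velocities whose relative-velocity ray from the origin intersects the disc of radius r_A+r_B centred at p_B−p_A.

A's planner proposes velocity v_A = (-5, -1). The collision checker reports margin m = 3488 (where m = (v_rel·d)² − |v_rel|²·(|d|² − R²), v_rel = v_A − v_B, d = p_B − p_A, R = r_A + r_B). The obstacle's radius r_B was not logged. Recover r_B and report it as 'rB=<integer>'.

m = 3488
d = (-15, -2);  v_rel = (-11, -4),  |v_rel|² = 137
v_rel×d = (-11)·(-2) − (-4)·(-15) = -38
since m = R²·137 − (-38)²:  R² = (1444 + 3488) / 137 = 36
R = √36 = 6  ⇒  r_B = 6 − 2 = 4

rB=4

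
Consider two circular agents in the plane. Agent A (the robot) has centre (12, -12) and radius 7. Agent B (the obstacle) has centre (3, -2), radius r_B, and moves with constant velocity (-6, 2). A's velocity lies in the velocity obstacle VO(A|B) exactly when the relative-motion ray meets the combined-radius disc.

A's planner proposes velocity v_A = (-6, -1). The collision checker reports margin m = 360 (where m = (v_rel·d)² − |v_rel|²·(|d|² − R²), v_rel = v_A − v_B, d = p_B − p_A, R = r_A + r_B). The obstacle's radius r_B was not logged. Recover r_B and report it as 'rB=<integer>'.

m = 360
d = (-9, 10);  v_rel = (0, -3),  |v_rel|² = 9
v_rel×d = (0)·(10) − (-3)·(-9) = -27
since m = R²·9 − (-27)²:  R² = (729 + 360) / 9 = 121
R = √121 = 11  ⇒  r_B = 11 − 7 = 4

rB=4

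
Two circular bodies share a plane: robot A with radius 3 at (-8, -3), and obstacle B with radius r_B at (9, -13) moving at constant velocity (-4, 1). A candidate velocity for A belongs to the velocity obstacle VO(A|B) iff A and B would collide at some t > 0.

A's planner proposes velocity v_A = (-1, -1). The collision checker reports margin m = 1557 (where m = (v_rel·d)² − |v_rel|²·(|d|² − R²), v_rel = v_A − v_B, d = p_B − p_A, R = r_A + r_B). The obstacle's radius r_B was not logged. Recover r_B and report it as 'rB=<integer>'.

m = 1557
d = (17, -10);  v_rel = (3, -2),  |v_rel|² = 13
v_rel×d = (3)·(-10) − (-2)·(17) = 4
since m = R²·13 − 4²:  R² = (16 + 1557) / 13 = 121
R = √121 = 11  ⇒  r_B = 11 − 3 = 8

rB=8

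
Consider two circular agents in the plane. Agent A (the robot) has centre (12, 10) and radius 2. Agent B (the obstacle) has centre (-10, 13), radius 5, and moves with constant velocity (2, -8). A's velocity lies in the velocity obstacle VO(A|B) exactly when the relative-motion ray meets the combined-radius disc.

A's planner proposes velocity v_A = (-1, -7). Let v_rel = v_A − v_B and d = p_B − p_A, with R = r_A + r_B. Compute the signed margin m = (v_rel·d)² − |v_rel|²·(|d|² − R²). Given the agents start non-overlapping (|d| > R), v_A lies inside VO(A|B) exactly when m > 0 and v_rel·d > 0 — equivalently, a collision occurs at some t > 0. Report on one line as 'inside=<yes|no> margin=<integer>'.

d = (-22, 3),  |d|² = 493;  R = 2+5 = 7,  c = 493−7² = 444
v_rel = (-3, 1),  |v_rel|² = 10;  v_rel·d = (-3)·(-22) + (1)·(3) = 69
10·t² − 138·t + 444 = 0  ⇒  m = 69² − 10·444 = 321
m = 321 > 0,  v_rel·d = 69 > 0  ⇒  inside

inside=yes margin=321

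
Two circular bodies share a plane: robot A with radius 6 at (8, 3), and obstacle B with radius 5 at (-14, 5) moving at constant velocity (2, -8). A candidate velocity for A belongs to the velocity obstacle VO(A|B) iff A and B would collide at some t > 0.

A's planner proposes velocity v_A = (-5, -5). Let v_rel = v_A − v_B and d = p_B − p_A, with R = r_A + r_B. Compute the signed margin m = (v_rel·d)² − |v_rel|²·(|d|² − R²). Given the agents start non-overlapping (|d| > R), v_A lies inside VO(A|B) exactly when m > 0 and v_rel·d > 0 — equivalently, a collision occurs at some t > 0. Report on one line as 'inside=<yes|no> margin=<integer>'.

d = (-22, 2),  |d|² = 488;  R = 6+5 = 11,  c = 488−11² = 367
v_rel = (-7, 3),  |v_rel|² = 58;  v_rel·d = (-7)·(-22) + (3)·(2) = 160
58·t² − 320·t + 367 = 0  ⇒  m = 160² − 58·367 = 4314
m = 4314 > 0,  v_rel·d = 160 > 0  ⇒  inside

inside=yes margin=4314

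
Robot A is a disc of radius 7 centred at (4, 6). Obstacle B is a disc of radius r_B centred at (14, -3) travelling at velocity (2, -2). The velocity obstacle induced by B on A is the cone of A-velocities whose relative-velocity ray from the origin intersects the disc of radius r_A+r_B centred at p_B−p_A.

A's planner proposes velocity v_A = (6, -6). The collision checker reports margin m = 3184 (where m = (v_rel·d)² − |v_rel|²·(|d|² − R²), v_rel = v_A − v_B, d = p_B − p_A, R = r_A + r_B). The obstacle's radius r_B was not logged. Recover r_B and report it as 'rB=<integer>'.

m = 3184
d = (10, -9);  v_rel = (4, -4),  |v_rel|² = 32
v_rel×d = (4)·(-9) − (-4)·(10) = 4
since m = R²·32 − 4²:  R² = (16 + 3184) / 32 = 100
R = √100 = 10  ⇒  r_B = 10 − 7 = 3

rB=3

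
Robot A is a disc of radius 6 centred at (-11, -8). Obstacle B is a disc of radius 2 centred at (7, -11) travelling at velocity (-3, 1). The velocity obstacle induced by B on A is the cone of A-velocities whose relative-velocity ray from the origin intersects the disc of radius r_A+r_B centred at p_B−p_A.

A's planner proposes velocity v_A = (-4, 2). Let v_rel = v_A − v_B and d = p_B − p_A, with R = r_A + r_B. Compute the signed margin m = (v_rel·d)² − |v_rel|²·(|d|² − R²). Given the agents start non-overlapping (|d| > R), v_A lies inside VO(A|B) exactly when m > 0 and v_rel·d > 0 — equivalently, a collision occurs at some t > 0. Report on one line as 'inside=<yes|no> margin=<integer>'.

d = (18, -3),  |d|² = 333;  R = 6+2 = 8,  c = 333−8² = 269
v_rel = (-1, 1),  |v_rel|² = 2;  v_rel·d = (-1)·(18) + (1)·(-3) = -21
2·t² + 42·t + 269 = 0  ⇒  m = (-21)² − 2·269 = -97
m = -97 < 0,  v_rel·d = -21 < 0  ⇒  outside

inside=no margin=-97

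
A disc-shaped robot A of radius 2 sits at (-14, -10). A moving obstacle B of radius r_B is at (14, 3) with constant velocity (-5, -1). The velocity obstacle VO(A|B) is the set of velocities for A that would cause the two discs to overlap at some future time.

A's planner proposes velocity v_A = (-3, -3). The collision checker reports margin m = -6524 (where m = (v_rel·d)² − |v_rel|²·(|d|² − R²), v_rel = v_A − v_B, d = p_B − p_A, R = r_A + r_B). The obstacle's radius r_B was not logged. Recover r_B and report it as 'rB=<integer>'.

m = -6524
d = (28, 13);  v_rel = (2, -2),  |v_rel|² = 8
v_rel×d = (2)·(13) − (-2)·(28) = 82
since m = R²·8 − 82²:  R² = (6724 + -6524) / 8 = 25
R = √25 = 5  ⇒  r_B = 5 − 2 = 3

rB=3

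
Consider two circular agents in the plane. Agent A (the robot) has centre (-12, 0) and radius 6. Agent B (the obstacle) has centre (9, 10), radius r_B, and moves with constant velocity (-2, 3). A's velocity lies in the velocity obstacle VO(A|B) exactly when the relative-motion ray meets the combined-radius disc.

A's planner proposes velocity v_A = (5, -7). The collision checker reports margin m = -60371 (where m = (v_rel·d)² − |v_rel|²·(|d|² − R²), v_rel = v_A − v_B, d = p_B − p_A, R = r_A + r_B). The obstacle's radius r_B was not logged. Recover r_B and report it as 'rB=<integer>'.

m = -60371
d = (21, 10);  v_rel = (7, -10),  |v_rel|² = 149
v_rel×d = (7)·(10) − (-10)·(21) = 280
since m = R²·149 − 280²:  R² = (78400 + -60371) / 149 = 121
R = √121 = 11  ⇒  r_B = 11 − 6 = 5

rB=5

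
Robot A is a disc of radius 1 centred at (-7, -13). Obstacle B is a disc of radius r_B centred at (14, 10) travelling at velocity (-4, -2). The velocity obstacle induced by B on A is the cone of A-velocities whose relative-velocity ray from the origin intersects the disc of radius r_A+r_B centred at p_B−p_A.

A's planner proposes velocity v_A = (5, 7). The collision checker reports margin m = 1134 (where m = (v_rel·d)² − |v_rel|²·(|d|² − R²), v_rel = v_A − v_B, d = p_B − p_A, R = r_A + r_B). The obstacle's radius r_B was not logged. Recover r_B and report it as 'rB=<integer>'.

m = 1134
d = (21, 23);  v_rel = (9, 9),  |v_rel|² = 162
v_rel×d = (9)·(23) − (9)·(21) = 18
since m = R²·162 − 18²:  R² = (324 + 1134) / 162 = 9
R = √9 = 3  ⇒  r_B = 3 − 1 = 2

rB=2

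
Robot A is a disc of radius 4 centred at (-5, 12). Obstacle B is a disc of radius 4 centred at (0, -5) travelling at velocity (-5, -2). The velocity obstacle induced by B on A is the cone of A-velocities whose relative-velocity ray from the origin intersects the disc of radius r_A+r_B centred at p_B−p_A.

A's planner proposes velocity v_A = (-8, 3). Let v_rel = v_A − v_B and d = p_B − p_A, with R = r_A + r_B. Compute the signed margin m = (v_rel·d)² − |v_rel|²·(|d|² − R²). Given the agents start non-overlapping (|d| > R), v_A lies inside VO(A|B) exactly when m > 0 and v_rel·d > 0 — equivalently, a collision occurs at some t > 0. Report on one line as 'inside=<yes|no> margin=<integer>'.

d = (5, -17),  |d|² = 314;  R = 4+4 = 8,  c = 314−8² = 250
v_rel = (-3, 5),  |v_rel|² = 34;  v_rel·d = (-3)·(5) + (5)·(-17) = -100
34·t² + 200·t + 250 = 0  ⇒  m = (-100)² − 34·250 = 1500
m = 1500 > 0,  v_rel·d = -100 < 0  ⇒  outside

inside=no margin=1500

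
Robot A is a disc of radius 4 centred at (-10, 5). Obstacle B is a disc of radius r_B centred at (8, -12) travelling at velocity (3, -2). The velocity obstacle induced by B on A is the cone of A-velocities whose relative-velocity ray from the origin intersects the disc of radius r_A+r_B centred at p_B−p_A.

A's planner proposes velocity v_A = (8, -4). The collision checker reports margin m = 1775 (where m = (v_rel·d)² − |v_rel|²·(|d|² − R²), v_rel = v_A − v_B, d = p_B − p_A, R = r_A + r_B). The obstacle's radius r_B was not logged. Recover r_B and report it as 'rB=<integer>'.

m = 1775
d = (18, -17);  v_rel = (5, -2),  |v_rel|² = 29
v_rel×d = (5)·(-17) − (-2)·(18) = -49
since m = R²·29 − (-49)²:  R² = (2401 + 1775) / 29 = 144
R = √144 = 12  ⇒  r_B = 12 − 4 = 8

rB=8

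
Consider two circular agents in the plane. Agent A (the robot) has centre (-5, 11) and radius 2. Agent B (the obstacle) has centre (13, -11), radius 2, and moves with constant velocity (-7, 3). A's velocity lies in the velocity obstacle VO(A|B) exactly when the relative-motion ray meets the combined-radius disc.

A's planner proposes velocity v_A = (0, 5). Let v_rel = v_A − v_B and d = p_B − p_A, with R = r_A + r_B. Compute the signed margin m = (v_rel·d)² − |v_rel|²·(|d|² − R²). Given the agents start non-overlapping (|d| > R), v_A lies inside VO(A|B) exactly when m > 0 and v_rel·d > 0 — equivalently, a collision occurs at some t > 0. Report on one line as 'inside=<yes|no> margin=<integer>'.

d = (18, -22),  |d|² = 808;  R = 2+2 = 4,  c = 808−4² = 792
v_rel = (7, 2),  |v_rel|² = 53;  v_rel·d = (7)·(18) + (2)·(-22) = 82
53·t² − 164·t + 792 = 0  ⇒  m = 82² − 53·792 = -35252
m = -35252 < 0,  v_rel·d = 82 > 0  ⇒  outside

inside=no margin=-35252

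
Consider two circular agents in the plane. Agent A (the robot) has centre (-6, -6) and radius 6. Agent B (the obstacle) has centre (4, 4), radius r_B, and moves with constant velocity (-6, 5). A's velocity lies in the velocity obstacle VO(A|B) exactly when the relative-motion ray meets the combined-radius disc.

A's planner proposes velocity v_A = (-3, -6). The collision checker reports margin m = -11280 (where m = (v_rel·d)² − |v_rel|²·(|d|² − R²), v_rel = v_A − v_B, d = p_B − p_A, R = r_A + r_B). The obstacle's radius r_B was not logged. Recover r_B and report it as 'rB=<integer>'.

m = -11280
d = (10, 10);  v_rel = (3, -11),  |v_rel|² = 130
v_rel×d = (3)·(10) − (-11)·(10) = 140
since m = R²·130 − 140²:  R² = (19600 + -11280) / 130 = 64
R = √64 = 8  ⇒  r_B = 8 − 6 = 2

rB=2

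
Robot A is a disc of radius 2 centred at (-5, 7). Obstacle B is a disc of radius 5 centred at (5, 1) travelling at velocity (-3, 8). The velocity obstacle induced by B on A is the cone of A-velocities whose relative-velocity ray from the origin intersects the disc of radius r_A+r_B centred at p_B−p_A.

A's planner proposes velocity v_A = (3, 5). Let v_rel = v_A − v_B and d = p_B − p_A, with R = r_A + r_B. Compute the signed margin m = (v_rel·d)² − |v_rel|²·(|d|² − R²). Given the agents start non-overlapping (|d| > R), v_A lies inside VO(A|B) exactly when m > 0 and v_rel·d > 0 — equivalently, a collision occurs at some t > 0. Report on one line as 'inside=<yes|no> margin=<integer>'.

d = (10, -6),  |d|² = 136;  R = 2+5 = 7,  c = 136−7² = 87
v_rel = (6, -3),  |v_rel|² = 45;  v_rel·d = (6)·(10) + (-3)·(-6) = 78
45·t² − 156·t + 87 = 0  ⇒  m = 78² − 45·87 = 2169
m = 2169 > 0,  v_rel·d = 78 > 0  ⇒  inside

inside=yes margin=2169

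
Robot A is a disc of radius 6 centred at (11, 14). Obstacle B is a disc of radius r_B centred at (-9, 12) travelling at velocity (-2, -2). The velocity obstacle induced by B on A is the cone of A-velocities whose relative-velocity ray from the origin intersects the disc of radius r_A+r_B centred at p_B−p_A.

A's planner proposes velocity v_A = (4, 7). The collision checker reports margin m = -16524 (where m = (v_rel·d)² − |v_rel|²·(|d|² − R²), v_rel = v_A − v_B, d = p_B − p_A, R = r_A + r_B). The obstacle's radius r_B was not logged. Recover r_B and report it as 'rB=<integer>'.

m = -16524
d = (-20, -2);  v_rel = (6, 9),  |v_rel|² = 117
v_rel×d = (6)·(-2) − (9)·(-20) = 168
since m = R²·117 − 168²:  R² = (28224 + -16524) / 117 = 100
R = √100 = 10  ⇒  r_B = 10 − 6 = 4

rB=4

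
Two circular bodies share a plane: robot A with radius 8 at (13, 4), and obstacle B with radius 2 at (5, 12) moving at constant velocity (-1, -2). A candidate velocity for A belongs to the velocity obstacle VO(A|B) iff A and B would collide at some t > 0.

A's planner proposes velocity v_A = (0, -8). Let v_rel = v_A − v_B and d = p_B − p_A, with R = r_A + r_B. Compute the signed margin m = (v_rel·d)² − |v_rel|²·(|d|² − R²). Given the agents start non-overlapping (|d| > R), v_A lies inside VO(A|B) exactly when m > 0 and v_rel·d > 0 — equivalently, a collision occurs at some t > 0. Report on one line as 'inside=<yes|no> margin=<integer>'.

d = (-8, 8),  |d|² = 128;  R = 8+2 = 10,  c = 128−10² = 28
v_rel = (1, -6),  |v_rel|² = 37;  v_rel·d = (1)·(-8) + (-6)·(8) = -56
37·t² + 112·t + 28 = 0  ⇒  m = (-56)² − 37·28 = 2100
m = 2100 > 0,  v_rel·d = -56 < 0  ⇒  outside

inside=no margin=2100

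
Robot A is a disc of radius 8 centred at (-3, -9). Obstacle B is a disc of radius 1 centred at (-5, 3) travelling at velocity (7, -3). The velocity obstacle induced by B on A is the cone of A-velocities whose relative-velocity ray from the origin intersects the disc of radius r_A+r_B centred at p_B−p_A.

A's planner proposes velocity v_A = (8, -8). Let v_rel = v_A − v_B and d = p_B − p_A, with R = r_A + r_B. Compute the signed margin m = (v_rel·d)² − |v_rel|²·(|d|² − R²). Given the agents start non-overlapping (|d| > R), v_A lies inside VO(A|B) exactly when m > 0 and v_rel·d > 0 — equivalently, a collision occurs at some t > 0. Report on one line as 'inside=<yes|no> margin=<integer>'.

d = (-2, 12),  |d|² = 148;  R = 8+1 = 9,  c = 148−9² = 67
v_rel = (1, -5),  |v_rel|² = 26;  v_rel·d = (1)·(-2) + (-5)·(12) = -62
26·t² + 124·t + 67 = 0  ⇒  m = (-62)² − 26·67 = 2102
m = 2102 > 0,  v_rel·d = -62 < 0  ⇒  outside

inside=no margin=2102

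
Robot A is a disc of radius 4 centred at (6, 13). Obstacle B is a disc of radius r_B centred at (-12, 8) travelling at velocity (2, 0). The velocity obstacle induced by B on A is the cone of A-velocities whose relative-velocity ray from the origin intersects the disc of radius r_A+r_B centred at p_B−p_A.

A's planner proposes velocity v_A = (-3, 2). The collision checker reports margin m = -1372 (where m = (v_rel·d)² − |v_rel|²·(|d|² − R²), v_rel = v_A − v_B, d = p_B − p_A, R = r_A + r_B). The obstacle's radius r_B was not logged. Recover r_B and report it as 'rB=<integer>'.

m = -1372
d = (-18, -5);  v_rel = (-5, 2),  |v_rel|² = 29
v_rel×d = (-5)·(-5) − (2)·(-18) = 61
since m = R²·29 − 61²:  R² = (3721 + -1372) / 29 = 81
R = √81 = 9  ⇒  r_B = 9 − 4 = 5

rB=5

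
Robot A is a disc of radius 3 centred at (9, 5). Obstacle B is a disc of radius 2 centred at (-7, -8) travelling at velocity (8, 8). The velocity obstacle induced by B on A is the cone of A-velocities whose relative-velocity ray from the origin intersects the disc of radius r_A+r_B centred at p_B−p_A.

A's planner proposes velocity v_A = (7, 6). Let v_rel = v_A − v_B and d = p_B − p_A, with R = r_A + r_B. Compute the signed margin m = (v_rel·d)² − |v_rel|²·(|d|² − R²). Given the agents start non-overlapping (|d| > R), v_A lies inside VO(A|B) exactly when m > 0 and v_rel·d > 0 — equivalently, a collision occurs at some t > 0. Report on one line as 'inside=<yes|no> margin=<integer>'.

d = (-16, -13),  |d|² = 425;  R = 3+2 = 5,  c = 425−5² = 400
v_rel = (-1, -2),  |v_rel|² = 5;  v_rel·d = (-1)·(-16) + (-2)·(-13) = 42
5·t² − 84·t + 400 = 0  ⇒  m = 42² − 5·400 = -236
m = -236 < 0,  v_rel·d = 42 > 0  ⇒  outside

inside=no margin=-236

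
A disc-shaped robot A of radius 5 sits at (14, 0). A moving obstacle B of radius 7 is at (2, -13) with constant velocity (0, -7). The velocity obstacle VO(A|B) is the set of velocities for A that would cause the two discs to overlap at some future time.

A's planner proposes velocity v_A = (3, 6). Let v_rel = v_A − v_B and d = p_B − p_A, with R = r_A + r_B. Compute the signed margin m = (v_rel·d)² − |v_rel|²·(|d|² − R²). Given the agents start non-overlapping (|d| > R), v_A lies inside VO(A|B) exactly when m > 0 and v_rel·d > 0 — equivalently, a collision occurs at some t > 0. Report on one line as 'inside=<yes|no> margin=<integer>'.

d = (-12, -13),  |d|² = 313;  R = 5+7 = 12,  c = 313−12² = 169
v_rel = (3, 13),  |v_rel|² = 178;  v_rel·d = (3)·(-12) + (13)·(-13) = -205
178·t² + 410·t + 169 = 0  ⇒  m = (-205)² − 178·169 = 11943
m = 11943 > 0,  v_rel·d = -205 < 0  ⇒  outside

inside=no margin=11943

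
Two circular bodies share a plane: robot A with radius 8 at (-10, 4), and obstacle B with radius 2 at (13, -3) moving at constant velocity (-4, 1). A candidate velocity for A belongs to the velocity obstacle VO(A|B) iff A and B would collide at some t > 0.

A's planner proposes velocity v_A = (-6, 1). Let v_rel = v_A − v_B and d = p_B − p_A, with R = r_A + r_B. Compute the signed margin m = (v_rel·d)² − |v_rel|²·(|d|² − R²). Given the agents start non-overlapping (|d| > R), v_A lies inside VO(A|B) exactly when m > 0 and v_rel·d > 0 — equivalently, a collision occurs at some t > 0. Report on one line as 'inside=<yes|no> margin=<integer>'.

d = (23, -7),  |d|² = 578;  R = 8+2 = 10,  c = 578−10² = 478
v_rel = (-2, 0),  |v_rel|² = 4;  v_rel·d = (-2)·(23) + (0)·(-7) = -46
4·t² + 92·t + 478 = 0  ⇒  m = (-46)² − 4·478 = 204
m = 204 > 0,  v_rel·d = -46 < 0  ⇒  outside

inside=no margin=204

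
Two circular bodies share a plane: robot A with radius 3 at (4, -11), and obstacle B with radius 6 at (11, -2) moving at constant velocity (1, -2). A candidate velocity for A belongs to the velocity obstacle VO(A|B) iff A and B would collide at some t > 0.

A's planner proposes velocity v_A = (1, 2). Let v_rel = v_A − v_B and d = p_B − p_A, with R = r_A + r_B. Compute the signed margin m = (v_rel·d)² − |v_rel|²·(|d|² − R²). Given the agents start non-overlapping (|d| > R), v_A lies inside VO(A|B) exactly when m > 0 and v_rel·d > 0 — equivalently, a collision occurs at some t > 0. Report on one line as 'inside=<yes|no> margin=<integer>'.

d = (7, 9),  |d|² = 130;  R = 3+6 = 9,  c = 130−9² = 49
v_rel = (0, 4),  |v_rel|² = 16;  v_rel·d = (0)·(7) + (4)·(9) = 36
16·t² − 72·t + 49 = 0  ⇒  m = 36² − 16·49 = 512
m = 512 > 0,  v_rel·d = 36 > 0  ⇒  inside

inside=yes margin=512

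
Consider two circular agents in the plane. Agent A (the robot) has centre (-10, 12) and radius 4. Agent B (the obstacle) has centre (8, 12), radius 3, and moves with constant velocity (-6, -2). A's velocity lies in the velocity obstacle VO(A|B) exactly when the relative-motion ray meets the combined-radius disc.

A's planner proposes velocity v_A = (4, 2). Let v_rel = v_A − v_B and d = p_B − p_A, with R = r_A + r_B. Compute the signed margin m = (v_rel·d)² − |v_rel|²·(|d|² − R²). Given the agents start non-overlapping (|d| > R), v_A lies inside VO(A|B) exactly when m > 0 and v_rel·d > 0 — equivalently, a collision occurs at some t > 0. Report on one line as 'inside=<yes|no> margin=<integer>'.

d = (18, 0),  |d|² = 324;  R = 4+3 = 7,  c = 324−7² = 275
v_rel = (10, 4),  |v_rel|² = 116;  v_rel·d = (10)·(18) + (4)·(0) = 180
116·t² − 360·t + 275 = 0  ⇒  m = 180² − 116·275 = 500
m = 500 > 0,  v_rel·d = 180 > 0  ⇒  inside

inside=yes margin=500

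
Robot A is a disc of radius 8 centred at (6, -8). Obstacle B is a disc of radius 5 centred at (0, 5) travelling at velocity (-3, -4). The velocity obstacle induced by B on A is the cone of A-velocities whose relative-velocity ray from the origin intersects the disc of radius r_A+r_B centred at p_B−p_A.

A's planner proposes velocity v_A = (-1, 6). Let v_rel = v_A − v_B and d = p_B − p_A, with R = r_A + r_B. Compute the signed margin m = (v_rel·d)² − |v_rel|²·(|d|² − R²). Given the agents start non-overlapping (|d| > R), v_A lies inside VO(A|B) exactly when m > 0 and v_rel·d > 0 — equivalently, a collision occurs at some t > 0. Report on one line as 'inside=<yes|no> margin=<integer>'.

d = (-6, 13),  |d|² = 205;  R = 8+5 = 13,  c = 205−13² = 36
v_rel = (2, 10),  |v_rel|² = 104;  v_rel·d = (2)·(-6) + (10)·(13) = 118
104·t² − 236·t + 36 = 0  ⇒  m = 118² − 104·36 = 10180
m = 10180 > 0,  v_rel·d = 118 > 0  ⇒  inside

inside=yes margin=10180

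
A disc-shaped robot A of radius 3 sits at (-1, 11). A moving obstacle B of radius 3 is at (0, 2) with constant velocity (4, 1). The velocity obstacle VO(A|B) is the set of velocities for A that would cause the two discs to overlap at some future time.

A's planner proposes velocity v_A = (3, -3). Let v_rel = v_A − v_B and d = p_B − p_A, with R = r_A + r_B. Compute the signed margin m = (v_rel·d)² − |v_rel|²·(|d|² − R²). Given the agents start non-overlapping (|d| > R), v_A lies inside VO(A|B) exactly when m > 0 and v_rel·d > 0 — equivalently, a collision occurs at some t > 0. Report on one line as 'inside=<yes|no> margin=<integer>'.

d = (1, -9),  |d|² = 82;  R = 3+3 = 6,  c = 82−6² = 46
v_rel = (-1, -4),  |v_rel|² = 17;  v_rel·d = (-1)·(1) + (-4)·(-9) = 35
17·t² − 70·t + 46 = 0  ⇒  m = 35² − 17·46 = 443
m = 443 > 0,  v_rel·d = 35 > 0  ⇒  inside

inside=yes margin=443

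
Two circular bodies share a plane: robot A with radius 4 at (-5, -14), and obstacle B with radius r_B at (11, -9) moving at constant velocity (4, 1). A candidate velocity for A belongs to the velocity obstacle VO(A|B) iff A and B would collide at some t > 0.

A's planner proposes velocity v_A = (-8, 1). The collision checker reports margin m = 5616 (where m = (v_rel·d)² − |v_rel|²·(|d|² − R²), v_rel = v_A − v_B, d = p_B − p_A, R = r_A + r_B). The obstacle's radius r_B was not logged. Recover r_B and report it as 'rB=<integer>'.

m = 5616
d = (16, 5);  v_rel = (-12, 0),  |v_rel|² = 144
v_rel×d = (-12)·(5) − (0)·(16) = -60
since m = R²·144 − (-60)²:  R² = (3600 + 5616) / 144 = 64
R = √64 = 8  ⇒  r_B = 8 − 4 = 4

rB=4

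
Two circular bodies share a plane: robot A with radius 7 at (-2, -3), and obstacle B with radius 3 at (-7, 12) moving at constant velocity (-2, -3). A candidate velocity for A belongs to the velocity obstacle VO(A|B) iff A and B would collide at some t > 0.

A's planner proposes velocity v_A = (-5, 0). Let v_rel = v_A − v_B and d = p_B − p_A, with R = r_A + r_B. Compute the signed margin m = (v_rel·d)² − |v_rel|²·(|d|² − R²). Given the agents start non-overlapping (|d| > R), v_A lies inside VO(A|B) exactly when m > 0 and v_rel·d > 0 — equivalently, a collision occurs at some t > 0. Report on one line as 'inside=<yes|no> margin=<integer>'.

d = (-5, 15),  |d|² = 250;  R = 7+3 = 10,  c = 250−10² = 150
v_rel = (-3, 3),  |v_rel|² = 18;  v_rel·d = (-3)·(-5) + (3)·(15) = 60
18·t² − 120·t + 150 = 0  ⇒  m = 60² − 18·150 = 900
m = 900 > 0,  v_rel·d = 60 > 0  ⇒  inside

inside=yes margin=900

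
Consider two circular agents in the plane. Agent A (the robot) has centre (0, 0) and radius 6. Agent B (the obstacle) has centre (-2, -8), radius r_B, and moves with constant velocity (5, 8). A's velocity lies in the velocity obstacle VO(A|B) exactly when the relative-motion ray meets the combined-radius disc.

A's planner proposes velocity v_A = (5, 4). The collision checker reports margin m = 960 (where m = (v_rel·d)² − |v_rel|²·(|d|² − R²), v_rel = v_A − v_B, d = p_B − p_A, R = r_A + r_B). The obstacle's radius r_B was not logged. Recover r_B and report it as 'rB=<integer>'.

m = 960
d = (-2, -8);  v_rel = (0, -4),  |v_rel|² = 16
v_rel×d = (0)·(-8) − (-4)·(-2) = -8
since m = R²·16 − (-8)²:  R² = (64 + 960) / 16 = 64
R = √64 = 8  ⇒  r_B = 8 − 6 = 2

rB=2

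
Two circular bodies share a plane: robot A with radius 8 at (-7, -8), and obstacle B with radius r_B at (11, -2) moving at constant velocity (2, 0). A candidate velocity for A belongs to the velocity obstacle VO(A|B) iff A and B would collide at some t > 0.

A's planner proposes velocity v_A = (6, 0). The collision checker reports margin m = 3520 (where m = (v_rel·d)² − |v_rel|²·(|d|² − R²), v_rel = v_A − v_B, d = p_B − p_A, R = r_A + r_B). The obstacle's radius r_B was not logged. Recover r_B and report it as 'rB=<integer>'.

m = 3520
d = (18, 6);  v_rel = (4, 0),  |v_rel|² = 16
v_rel×d = (4)·(6) − (0)·(18) = 24
since m = R²·16 − 24²:  R² = (576 + 3520) / 16 = 256
R = √256 = 16  ⇒  r_B = 16 − 8 = 8

rB=8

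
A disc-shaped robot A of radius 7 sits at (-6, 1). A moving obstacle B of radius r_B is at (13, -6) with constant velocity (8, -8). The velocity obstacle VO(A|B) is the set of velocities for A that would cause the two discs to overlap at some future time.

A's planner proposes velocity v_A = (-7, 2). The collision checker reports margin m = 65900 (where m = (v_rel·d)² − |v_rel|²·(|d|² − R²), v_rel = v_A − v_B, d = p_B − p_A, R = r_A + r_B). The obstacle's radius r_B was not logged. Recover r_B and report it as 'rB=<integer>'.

m = 65900
d = (19, -7);  v_rel = (-15, 10),  |v_rel|² = 325
v_rel×d = (-15)·(-7) − (10)·(19) = -85
since m = R²·325 − (-85)²:  R² = (7225 + 65900) / 325 = 225
R = √225 = 15  ⇒  r_B = 15 − 7 = 8

rB=8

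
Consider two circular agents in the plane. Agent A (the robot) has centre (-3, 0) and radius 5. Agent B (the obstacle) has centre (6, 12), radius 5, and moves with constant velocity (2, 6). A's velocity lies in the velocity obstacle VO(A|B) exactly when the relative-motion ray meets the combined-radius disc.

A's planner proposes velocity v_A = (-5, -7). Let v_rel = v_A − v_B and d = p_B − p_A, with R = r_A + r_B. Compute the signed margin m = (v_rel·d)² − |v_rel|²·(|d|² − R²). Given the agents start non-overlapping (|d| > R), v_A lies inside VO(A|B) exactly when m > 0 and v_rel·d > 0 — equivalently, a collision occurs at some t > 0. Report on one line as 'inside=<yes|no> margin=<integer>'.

d = (9, 12),  |d|² = 225;  R = 5+5 = 10,  c = 225−10² = 125
v_rel = (-7, -13),  |v_rel|² = 218;  v_rel·d = (-7)·(9) + (-13)·(12) = -219
218·t² + 438·t + 125 = 0  ⇒  m = (-219)² − 218·125 = 20711
m = 20711 > 0,  v_rel·d = -219 < 0  ⇒  outside

inside=no margin=20711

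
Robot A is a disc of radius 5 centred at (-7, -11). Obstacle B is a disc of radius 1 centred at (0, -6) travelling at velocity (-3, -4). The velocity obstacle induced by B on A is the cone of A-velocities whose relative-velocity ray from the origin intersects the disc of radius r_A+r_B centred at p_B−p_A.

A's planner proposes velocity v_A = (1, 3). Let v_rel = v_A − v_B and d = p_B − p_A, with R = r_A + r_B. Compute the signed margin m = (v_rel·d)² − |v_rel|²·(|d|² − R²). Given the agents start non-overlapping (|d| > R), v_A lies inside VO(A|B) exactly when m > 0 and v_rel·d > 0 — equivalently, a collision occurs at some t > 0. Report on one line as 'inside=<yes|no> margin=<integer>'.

d = (7, 5),  |d|² = 74;  R = 5+1 = 6,  c = 74−6² = 38
v_rel = (4, 7),  |v_rel|² = 65;  v_rel·d = (4)·(7) + (7)·(5) = 63
65·t² − 126·t + 38 = 0  ⇒  m = 63² − 65·38 = 1499
m = 1499 > 0,  v_rel·d = 63 > 0  ⇒  inside

inside=yes margin=1499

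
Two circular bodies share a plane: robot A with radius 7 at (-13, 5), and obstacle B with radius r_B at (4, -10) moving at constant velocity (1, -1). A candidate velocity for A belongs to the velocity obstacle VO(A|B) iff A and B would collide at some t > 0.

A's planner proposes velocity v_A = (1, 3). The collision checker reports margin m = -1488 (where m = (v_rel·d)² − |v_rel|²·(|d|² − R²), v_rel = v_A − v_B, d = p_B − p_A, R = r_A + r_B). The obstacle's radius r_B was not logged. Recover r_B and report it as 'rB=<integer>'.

m = -1488
d = (17, -15);  v_rel = (0, 4),  |v_rel|² = 16
v_rel×d = (0)·(-15) − (4)·(17) = -68
since m = R²·16 − (-68)²:  R² = (4624 + -1488) / 16 = 196
R = √196 = 14  ⇒  r_B = 14 − 7 = 7

rB=7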